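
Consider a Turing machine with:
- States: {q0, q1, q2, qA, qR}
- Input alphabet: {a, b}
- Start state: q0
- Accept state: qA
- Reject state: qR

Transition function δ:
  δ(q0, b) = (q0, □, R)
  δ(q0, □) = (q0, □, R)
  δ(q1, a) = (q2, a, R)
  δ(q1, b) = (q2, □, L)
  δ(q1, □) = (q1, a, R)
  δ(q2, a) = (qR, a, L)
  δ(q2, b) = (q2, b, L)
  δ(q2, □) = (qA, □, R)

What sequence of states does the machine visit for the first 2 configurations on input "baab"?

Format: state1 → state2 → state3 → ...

Execution trace:
Initial: [q0]baab
Step 1: δ(q0, b) = (q0, □, R) → □[q0]aab

No transition is defined for δ(q0, a). By convention the machine halts and rejects.

State sequence: q0 → q0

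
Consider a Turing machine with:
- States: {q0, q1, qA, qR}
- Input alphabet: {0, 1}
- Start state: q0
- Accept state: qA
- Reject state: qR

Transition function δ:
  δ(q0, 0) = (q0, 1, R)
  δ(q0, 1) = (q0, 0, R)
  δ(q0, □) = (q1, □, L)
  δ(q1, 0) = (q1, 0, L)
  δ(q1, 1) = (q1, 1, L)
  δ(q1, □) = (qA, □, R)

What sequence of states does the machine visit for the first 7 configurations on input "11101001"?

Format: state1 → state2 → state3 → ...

Execution trace:
Initial: [q0]11101001
Step 1: δ(q0, 1) = (q0, 0, R) → 0[q0]1101001
Step 2: δ(q0, 1) = (q0, 0, R) → 00[q0]101001
Step 3: δ(q0, 1) = (q0, 0, R) → 000[q0]01001
Step 4: δ(q0, 0) = (q0, 1, R) → 0001[q0]1001
Step 5: δ(q0, 1) = (q0, 0, R) → 00010[q0]001
Step 6: δ(q0, 0) = (q0, 1, R) → 000101[q0]01

State sequence: q0 → q0 → q0 → q0 → q0 → q0 → q0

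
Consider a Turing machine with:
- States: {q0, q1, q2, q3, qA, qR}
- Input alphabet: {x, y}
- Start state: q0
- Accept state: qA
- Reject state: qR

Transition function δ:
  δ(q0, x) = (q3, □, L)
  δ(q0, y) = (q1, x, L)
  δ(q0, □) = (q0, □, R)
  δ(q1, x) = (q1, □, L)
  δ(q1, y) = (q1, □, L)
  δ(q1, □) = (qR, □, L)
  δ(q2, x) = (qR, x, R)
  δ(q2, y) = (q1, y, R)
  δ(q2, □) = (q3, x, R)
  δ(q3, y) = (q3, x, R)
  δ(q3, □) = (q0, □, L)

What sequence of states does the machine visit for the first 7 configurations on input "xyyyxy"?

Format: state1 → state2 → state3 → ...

Execution trace:
Initial: [q0]xyyyxy
Step 1: δ(q0, x) = (q3, □, L) → [q3]□□yyyxy
Step 2: δ(q3, □) = (q0, □, L) → [q0]□□□yyyxy
Step 3: δ(q0, □) = (q0, □, R) → □[q0]□□yyyxy
Step 4: δ(q0, □) = (q0, □, R) → □□[q0]□yyyxy
Step 5: δ(q0, □) = (q0, □, R) → □□□[q0]yyyxy
Step 6: δ(q0, y) = (q1, x, L) → □□[q1]□xyyxy

State sequence: q0 → q3 → q0 → q0 → q0 → q0 → q1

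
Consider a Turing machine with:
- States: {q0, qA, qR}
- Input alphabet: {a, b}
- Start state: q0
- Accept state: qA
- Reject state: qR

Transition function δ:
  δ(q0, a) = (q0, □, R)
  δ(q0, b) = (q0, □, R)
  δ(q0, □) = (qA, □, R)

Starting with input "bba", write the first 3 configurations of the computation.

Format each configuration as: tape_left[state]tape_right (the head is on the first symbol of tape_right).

Transitions applied:
Step 1: δ(q0, b) = (q0, □, R)
Step 2: δ(q0, b) = (q0, □, R)

The first 3 configurations are:
[q0]bba ⊢ □[q0]ba ⊢ □□[q0]a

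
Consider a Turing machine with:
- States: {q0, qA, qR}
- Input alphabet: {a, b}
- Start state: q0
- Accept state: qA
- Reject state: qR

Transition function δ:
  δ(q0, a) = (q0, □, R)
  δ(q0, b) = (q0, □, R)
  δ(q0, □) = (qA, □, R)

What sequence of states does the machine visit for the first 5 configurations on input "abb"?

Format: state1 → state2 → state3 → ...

Execution trace:
Initial: [q0]abb
Step 1: δ(q0, a) = (q0, □, R) → □[q0]bb
Step 2: δ(q0, b) = (q0, □, R) → □□[q0]b
Step 3: δ(q0, b) = (q0, □, R) → □□□[q0]□
Step 4: δ(q0, □) = (qA, □, R) → □□□□[qA]□

The machine reaches the accept state qA and halts.

State sequence: q0 → q0 → q0 → q0 → qA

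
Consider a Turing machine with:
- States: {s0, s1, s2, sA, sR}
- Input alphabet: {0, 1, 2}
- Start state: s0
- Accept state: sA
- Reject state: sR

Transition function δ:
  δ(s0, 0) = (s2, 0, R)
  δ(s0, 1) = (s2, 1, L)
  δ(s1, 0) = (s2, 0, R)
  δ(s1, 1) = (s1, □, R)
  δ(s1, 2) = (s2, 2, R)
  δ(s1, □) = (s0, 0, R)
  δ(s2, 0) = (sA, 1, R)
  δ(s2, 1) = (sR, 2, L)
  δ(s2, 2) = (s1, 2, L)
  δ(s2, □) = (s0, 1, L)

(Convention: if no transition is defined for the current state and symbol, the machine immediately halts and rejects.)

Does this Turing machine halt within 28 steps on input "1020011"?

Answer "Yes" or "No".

Execution trace:
Initial: [s0]1020011
Step 1: δ(s0, 1) = (s2, 1, L) → [s2]□1020011
Step 2: δ(s2, □) = (s0, 1, L) → [s0]□11020011

No transition is defined for δ(s0, □). By convention the machine halts and rejects.
The machine halted after 2 steps (within the 28-step bound).

Answer: Yes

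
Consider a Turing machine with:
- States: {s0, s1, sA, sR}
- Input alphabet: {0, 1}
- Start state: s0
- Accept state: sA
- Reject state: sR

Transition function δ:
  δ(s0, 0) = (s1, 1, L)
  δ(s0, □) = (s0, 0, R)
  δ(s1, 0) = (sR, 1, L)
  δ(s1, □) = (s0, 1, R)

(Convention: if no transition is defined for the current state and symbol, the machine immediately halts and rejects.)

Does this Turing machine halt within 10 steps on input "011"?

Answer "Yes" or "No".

Execution trace:
Initial: [s0]011
Step 1: δ(s0, 0) = (s1, 1, L) → [s1]□111
Step 2: δ(s1, □) = (s0, 1, R) → 1[s0]111

No transition is defined for δ(s0, 1). By convention the machine halts and rejects.
The machine halted after 2 steps (within the 10-step bound).

Answer: Yes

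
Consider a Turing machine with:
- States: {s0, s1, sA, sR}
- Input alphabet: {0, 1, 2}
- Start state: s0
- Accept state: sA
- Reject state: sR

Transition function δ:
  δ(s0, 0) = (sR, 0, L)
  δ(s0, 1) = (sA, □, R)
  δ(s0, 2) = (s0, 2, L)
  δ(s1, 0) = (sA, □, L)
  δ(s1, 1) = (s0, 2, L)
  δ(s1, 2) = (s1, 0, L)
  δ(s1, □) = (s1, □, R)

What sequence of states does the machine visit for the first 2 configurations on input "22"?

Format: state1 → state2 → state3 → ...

Execution trace:
Initial: [s0]22
Step 1: δ(s0, 2) = (s0, 2, L) → [s0]□22

No transition is defined for δ(s0, □). By convention the machine halts and rejects.

State sequence: s0 → s0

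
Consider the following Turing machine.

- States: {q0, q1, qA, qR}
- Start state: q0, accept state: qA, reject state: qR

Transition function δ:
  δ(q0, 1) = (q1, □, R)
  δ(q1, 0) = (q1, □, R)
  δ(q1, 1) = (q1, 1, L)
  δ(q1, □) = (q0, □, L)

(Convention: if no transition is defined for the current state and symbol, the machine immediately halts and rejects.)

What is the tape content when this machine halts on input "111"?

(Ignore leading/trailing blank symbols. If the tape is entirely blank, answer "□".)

Execution trace:
Initial: [q0]111
Step 1: δ(q0, 1) = (q1, □, R) → □[q1]11
Step 2: δ(q1, 1) = (q1, 1, L) → [q1]□11
Step 3: δ(q1, □) = (q0, □, L) → [q0]□□11

No transition is defined for δ(q0, □). By convention the machine halts and rejects.

Final tape (ignoring leading/trailing blanks): 11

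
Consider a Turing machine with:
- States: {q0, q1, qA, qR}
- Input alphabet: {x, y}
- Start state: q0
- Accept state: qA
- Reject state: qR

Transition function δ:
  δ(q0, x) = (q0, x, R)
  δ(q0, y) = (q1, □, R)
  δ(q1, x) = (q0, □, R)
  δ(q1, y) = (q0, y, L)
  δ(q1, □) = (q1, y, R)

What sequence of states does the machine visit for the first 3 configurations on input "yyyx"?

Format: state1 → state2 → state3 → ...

Execution trace:
Initial: [q0]yyyx
Step 1: δ(q0, y) = (q1, □, R) → □[q1]yyx
Step 2: δ(q1, y) = (q0, y, L) → [q0]□yyx

No transition is defined for δ(q0, □). By convention the machine halts and rejects.

State sequence: q0 → q1 → q0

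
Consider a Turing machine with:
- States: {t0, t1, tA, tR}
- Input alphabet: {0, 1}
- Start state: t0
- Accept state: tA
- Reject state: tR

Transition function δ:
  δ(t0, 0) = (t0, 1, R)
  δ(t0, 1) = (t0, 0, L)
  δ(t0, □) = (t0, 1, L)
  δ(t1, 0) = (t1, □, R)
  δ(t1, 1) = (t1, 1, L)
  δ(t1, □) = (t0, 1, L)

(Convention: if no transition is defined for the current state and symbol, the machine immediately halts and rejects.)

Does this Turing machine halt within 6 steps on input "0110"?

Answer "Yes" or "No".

Execution trace:
Initial: [t0]0110
Step 1: δ(t0, 0) = (t0, 1, R) → 1[t0]110
Step 2: δ(t0, 1) = (t0, 0, L) → [t0]1010
Step 3: δ(t0, 1) = (t0, 0, L) → [t0]□0010
Step 4: δ(t0, □) = (t0, 1, L) → [t0]□10010
Step 5: δ(t0, □) = (t0, 1, L) → [t0]□110010
Step 6: δ(t0, □) = (t0, 1, L) → [t0]□1110010

The machine has not reached a halting state after 6 steps.
The machine did not halt within the 6-step bound.

Answer: No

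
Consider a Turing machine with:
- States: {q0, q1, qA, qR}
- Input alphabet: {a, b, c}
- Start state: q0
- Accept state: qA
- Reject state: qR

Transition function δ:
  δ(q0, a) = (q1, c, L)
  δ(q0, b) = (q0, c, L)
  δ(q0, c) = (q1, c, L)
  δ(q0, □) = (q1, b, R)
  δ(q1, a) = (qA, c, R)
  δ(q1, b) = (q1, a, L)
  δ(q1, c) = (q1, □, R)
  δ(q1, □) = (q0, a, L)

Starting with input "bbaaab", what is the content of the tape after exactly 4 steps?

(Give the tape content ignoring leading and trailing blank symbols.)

Execution trace:
Initial: [q0]bbaaab
Step 1: δ(q0, b) = (q0, c, L) → [q0]□cbaaab
Step 2: δ(q0, □) = (q1, b, R) → b[q1]cbaaab
Step 3: δ(q1, c) = (q1, □, R) → b□[q1]baaab
Step 4: δ(q1, b) = (q1, a, L) → b[q1]□aaaab

After 4 steps, the tape (ignoring leading/trailing blanks) is: b□aaaab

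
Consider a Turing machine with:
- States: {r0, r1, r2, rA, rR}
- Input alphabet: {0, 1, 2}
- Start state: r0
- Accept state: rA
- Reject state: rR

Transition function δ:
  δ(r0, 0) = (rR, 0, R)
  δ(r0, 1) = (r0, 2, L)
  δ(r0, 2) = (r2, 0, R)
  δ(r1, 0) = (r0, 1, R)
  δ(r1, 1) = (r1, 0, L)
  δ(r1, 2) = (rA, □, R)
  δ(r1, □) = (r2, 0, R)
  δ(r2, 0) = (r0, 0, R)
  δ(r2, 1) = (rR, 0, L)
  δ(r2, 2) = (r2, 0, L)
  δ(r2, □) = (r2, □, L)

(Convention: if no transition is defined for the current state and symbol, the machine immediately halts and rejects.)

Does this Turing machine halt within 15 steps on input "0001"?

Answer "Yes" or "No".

Execution trace:
Initial: [r0]0001
Step 1: δ(r0, 0) = (rR, 0, R) → 0[rR]001

The machine reaches the reject state rR and halts.
The machine halted after 1 step (within the 15-step bound).

Answer: Yes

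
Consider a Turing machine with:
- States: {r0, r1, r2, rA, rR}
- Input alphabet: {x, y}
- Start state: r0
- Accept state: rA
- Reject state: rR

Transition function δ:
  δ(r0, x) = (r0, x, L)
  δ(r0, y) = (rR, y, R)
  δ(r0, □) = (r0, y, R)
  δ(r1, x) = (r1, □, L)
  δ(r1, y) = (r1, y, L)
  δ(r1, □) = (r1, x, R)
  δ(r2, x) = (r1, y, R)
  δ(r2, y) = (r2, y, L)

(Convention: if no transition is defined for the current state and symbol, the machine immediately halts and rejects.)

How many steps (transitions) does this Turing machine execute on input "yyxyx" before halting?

Execution trace:
Initial: [r0]yyxyx
Step 1: δ(r0, y) = (rR, y, R) → y[rR]yxyx

The machine reaches the reject state rR and halts.

The machine executed 1 step before halting.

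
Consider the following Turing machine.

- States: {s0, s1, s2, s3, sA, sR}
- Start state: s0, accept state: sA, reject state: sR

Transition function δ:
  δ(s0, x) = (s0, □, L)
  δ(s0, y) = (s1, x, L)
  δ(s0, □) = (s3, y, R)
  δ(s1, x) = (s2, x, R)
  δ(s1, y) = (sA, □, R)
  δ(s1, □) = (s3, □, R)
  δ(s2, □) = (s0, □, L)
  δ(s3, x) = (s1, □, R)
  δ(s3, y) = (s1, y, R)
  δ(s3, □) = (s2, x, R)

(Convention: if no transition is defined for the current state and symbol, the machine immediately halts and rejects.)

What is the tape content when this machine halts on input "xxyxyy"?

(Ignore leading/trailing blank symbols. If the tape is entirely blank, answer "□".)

Execution trace:
Initial: [s0]xxyxyy
Step 1: δ(s0, x) = (s0, □, L) → [s0]□□xyxyy
Step 2: δ(s0, □) = (s3, y, R) → y[s3]□xyxyy
Step 3: δ(s3, □) = (s2, x, R) → yx[s2]xyxyy

No transition is defined for δ(s2, x). By convention the machine halts and rejects.

Final tape (ignoring leading/trailing blanks): yxxyxyy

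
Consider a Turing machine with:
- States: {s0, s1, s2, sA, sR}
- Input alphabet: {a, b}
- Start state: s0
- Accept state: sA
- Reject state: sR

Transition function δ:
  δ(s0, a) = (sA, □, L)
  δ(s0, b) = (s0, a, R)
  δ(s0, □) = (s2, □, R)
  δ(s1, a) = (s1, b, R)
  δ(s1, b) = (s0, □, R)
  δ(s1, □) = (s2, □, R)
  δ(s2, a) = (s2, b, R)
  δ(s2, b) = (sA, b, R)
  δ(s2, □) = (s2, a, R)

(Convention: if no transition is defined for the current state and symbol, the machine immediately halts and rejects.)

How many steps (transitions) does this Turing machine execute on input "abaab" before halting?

Execution trace:
Initial: [s0]abaab
Step 1: δ(s0, a) = (sA, □, L) → [sA]□□baab

The machine reaches the accept state sA and halts.

The machine executed 1 step before halting.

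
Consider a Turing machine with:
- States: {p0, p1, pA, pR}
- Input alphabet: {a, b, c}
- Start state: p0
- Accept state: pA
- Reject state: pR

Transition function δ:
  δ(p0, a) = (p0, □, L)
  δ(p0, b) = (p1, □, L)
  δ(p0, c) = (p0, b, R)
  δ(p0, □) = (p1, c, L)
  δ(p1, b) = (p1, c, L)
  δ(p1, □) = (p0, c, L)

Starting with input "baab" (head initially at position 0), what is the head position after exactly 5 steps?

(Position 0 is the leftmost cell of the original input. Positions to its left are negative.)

Execution trace (head position shown):
Step 0: [p0]baab  (head at position 0)
Step 1: move left → [p1]□□aab  (head at position -1)
Step 2: move left → [p0]□c□aab  (head at position -2)
Step 3: move left → [p1]□cc□aab  (head at position -3)
Step 4: move left → [p0]□ccc□aab  (head at position -4)
Step 5: move left → [p1]□cccc□aab  (head at position -5)

After 5 steps, the head is at position -5.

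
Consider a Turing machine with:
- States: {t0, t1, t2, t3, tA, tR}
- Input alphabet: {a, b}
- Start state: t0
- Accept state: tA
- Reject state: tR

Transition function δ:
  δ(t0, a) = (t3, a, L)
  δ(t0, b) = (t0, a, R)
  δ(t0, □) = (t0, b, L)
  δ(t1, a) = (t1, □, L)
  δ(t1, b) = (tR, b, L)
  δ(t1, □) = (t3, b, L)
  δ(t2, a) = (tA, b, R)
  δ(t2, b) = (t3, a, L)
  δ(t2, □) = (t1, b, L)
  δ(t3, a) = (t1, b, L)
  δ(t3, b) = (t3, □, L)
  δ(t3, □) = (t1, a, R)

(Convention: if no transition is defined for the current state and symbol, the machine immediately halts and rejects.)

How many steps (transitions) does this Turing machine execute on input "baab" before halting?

Execution trace:
Initial: [t0]baab
Step 1: δ(t0, b) = (t0, a, R) → a[t0]aab
Step 2: δ(t0, a) = (t3, a, L) → [t3]aaab
Step 3: δ(t3, a) = (t1, b, L) → [t1]□baab
Step 4: δ(t1, □) = (t3, b, L) → [t3]□bbaab
Step 5: δ(t3, □) = (t1, a, R) → a[t1]bbaab
Step 6: δ(t1, b) = (tR, b, L) → [tR]abbaab

The machine reaches the reject state tR and halts.

The machine executed 6 steps before halting.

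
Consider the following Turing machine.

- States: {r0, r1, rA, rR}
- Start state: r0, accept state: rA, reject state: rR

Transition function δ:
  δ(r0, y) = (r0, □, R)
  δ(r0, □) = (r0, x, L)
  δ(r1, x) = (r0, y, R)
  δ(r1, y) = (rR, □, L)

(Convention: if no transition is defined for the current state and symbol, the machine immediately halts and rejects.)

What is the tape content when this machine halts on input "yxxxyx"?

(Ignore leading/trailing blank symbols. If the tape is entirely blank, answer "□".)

Execution trace:
Initial: [r0]yxxxyx
Step 1: δ(r0, y) = (r0, □, R) → □[r0]xxxyx

No transition is defined for δ(r0, x). By convention the machine halts and rejects.

Final tape (ignoring leading/trailing blanks): xxxyx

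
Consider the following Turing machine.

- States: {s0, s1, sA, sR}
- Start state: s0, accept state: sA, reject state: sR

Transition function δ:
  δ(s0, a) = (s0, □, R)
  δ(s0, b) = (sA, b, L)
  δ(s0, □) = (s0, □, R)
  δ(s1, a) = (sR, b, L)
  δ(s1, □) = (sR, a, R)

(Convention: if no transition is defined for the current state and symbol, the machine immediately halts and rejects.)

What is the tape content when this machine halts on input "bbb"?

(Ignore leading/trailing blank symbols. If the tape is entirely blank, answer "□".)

Execution trace:
Initial: [s0]bbb
Step 1: δ(s0, b) = (sA, b, L) → [sA]□bbb

The machine reaches the accept state sA and halts.

Final tape (ignoring leading/trailing blanks): bbb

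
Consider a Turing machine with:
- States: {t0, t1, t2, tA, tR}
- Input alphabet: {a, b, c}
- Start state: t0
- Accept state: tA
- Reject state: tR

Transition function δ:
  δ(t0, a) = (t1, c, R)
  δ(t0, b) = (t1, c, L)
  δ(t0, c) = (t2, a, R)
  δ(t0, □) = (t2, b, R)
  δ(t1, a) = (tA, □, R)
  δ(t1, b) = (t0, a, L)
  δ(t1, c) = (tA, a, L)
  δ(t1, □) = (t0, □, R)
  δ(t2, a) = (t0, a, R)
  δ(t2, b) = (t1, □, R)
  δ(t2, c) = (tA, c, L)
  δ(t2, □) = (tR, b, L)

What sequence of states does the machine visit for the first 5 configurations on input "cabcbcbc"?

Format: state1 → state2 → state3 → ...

Execution trace:
Initial: [t0]cabcbcbc
Step 1: δ(t0, c) = (t2, a, R) → a[t2]abcbcbc
Step 2: δ(t2, a) = (t0, a, R) → aa[t0]bcbcbc
Step 3: δ(t0, b) = (t1, c, L) → a[t1]accbcbc
Step 4: δ(t1, a) = (tA, □, R) → a□[tA]ccbcbc

The machine reaches the accept state tA and halts.

State sequence: t0 → t2 → t0 → t1 → tA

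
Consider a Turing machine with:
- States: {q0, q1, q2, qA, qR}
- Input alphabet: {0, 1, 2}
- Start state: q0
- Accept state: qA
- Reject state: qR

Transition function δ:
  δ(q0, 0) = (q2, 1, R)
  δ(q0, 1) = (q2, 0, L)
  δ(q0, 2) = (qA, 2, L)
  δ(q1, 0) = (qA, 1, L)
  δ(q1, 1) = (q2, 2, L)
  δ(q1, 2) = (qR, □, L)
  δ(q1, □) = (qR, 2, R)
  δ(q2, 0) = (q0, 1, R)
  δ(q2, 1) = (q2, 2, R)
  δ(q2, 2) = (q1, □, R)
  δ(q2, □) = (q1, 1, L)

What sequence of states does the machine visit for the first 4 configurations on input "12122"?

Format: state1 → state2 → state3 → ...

Execution trace:
Initial: [q0]12122
Step 1: δ(q0, 1) = (q2, 0, L) → [q2]□02122
Step 2: δ(q2, □) = (q1, 1, L) → [q1]□102122
Step 3: δ(q1, □) = (qR, 2, R) → 2[qR]102122

The machine reaches the reject state qR and halts.

State sequence: q0 → q2 → q1 → qR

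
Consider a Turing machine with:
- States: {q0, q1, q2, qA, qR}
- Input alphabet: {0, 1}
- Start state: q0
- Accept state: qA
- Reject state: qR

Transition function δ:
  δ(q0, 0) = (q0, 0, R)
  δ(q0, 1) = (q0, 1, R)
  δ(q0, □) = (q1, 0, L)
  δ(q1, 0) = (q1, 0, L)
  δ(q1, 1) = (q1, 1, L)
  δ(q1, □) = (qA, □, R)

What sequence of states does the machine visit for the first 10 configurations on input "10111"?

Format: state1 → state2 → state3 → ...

Execution trace:
Initial: [q0]10111
Step 1: δ(q0, 1) = (q0, 1, R) → 1[q0]0111
Step 2: δ(q0, 0) = (q0, 0, R) → 10[q0]111
Step 3: δ(q0, 1) = (q0, 1, R) → 101[q0]11
Step 4: δ(q0, 1) = (q0, 1, R) → 1011[q0]1
Step 5: δ(q0, 1) = (q0, 1, R) → 10111[q0]□
Step 6: δ(q0, □) = (q1, 0, L) → 1011[q1]10
Step 7: δ(q1, 1) = (q1, 1, L) → 101[q1]110
Step 8: δ(q1, 1) = (q1, 1, L) → 10[q1]1110
Step 9: δ(q1, 1) = (q1, 1, L) → 1[q1]01110

State sequence: q0 → q0 → q0 → q0 → q0 → q0 → q1 → q1 → q1 → q1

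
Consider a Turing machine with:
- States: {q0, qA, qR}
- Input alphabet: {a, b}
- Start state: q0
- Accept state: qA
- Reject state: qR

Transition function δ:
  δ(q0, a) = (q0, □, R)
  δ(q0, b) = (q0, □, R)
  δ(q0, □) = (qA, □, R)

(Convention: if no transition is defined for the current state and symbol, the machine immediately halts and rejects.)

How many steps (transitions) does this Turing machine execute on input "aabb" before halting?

Execution trace:
Initial: [q0]aabb
Step 1: δ(q0, a) = (q0, □, R) → □[q0]abb
Step 2: δ(q0, a) = (q0, □, R) → □□[q0]bb
Step 3: δ(q0, b) = (q0, □, R) → □□□[q0]b
Step 4: δ(q0, b) = (q0, □, R) → □□□□[q0]□
Step 5: δ(q0, □) = (qA, □, R) → □□□□□[qA]□

The machine reaches the accept state qA and halts.

The machine executed 5 steps before halting.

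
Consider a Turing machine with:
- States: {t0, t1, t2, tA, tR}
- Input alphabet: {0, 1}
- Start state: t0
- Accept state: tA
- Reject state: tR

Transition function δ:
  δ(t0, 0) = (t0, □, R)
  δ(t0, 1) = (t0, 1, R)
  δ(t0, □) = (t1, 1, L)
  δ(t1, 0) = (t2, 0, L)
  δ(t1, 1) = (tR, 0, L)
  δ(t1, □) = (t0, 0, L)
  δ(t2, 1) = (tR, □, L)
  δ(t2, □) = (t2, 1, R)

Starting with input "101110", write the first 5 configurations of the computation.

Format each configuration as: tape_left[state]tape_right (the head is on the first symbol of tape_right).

Transitions applied:
Step 1: δ(t0, 1) = (t0, 1, R)
Step 2: δ(t0, 0) = (t0, □, R)
Step 3: δ(t0, 1) = (t0, 1, R)
Step 4: δ(t0, 1) = (t0, 1, R)

The first 5 configurations are:
[t0]101110 ⊢ 1[t0]01110 ⊢ 1□[t0]1110 ⊢ 1□1[t0]110 ⊢ 1□11[t0]10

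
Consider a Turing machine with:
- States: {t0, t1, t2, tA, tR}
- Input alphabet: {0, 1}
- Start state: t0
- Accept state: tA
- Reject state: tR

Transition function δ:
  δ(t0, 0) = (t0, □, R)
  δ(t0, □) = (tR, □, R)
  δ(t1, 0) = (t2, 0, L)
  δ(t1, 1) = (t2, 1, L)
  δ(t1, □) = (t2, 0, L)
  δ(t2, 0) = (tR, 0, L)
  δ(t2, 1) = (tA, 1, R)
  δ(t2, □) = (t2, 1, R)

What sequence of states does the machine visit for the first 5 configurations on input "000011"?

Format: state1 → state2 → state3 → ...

Execution trace:
Initial: [t0]000011
Step 1: δ(t0, 0) = (t0, □, R) → □[t0]00011
Step 2: δ(t0, 0) = (t0, □, R) → □□[t0]0011
Step 3: δ(t0, 0) = (t0, □, R) → □□□[t0]011
Step 4: δ(t0, 0) = (t0, □, R) → □□□□[t0]11

No transition is defined for δ(t0, 1). By convention the machine halts and rejects.

State sequence: t0 → t0 → t0 → t0 → t0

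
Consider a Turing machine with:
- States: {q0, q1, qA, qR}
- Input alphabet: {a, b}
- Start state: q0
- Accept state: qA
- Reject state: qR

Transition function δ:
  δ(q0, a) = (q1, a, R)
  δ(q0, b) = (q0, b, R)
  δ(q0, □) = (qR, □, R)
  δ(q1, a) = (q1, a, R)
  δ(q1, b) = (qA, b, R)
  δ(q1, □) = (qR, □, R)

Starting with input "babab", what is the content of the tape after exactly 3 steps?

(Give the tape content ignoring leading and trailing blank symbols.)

Execution trace:
Initial: [q0]babab
Step 1: δ(q0, b) = (q0, b, R) → b[q0]abab
Step 2: δ(q0, a) = (q1, a, R) → ba[q1]bab
Step 3: δ(q1, b) = (qA, b, R) → bab[qA]ab

The machine reaches the accept state qA and halts.

After 3 steps, the tape (ignoring leading/trailing blanks) is: babab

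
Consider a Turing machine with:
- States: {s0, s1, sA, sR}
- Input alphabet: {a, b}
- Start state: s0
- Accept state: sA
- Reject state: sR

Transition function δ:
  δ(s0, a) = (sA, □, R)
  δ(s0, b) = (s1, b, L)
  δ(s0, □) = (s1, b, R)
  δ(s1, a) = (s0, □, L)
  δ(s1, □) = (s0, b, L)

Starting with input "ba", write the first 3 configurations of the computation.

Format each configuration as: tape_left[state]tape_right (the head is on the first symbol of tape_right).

Transitions applied:
Step 1: δ(s0, b) = (s1, b, L)
Step 2: δ(s1, □) = (s0, b, L)

The first 3 configurations are:
[s0]ba ⊢ [s1]□ba ⊢ [s0]□bba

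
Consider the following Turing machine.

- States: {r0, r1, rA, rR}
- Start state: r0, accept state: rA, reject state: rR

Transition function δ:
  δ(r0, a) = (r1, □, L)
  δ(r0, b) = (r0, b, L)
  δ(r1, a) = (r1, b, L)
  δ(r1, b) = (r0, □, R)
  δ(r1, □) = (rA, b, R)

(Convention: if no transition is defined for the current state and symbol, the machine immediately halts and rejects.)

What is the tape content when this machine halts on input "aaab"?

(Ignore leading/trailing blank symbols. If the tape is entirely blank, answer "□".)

Execution trace:
Initial: [r0]aaab
Step 1: δ(r0, a) = (r1, □, L) → [r1]□□aab
Step 2: δ(r1, □) = (rA, b, R) → b[rA]□aab

The machine reaches the accept state rA and halts.

Final tape (ignoring leading/trailing blanks): b□aab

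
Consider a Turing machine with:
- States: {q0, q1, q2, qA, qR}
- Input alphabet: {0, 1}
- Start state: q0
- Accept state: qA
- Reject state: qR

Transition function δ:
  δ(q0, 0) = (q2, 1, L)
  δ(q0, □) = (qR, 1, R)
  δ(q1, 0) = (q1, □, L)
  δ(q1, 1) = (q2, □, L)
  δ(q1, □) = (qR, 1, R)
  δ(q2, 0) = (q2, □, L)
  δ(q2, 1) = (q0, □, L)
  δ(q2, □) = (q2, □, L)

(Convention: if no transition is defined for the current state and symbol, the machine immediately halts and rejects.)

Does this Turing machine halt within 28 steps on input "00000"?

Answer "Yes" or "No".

Execution trace:
Initial: [q0]00000
Step 1: δ(q0, 0) = (q2, 1, L) → [q2]□10000
Step 2: δ(q2, □) = (q2, □, L) → [q2]□□10000
Step 3: δ(q2, □) = (q2, □, L) → [q2]□□□10000
Step 4: δ(q2, □) = (q2, □, L) → [q2]□□□□10000
Step 5: δ(q2, □) = (q2, □, L) → [q2]□□□□□10000
Step 6: δ(q2, □) = (q2, □, L) → [q2]□□□□□□10000
Step 7: δ(q2, □) = (q2, □, L) → [q2]□□□□□□□10000
Step 8: δ(q2, □) = (q2, □, L) → [q2]□□□□□□□□10000
Step 9: δ(q2, □) = (q2, □, L) → [q2]□□□□□□□□□10000
Step 10: δ(q2, □) = (q2, □, L) → [q2]□□□□□□□□□□10000
Step 11: δ(q2, □) = (q2, □, L) → [q2]□□□□□□□□□□□10000
Step 12: δ(q2, □) = (q2, □, L) → [q2]□□□□□□□□□□□□10000
Step 13: δ(q2, □) = (q2, □, L) → [q2]□□□□□□□□□□□□□10000
Step 14: δ(q2, □) = (q2, □, L) → [q2]□□□□□□□□□□□□□□10000
Step 15: δ(q2, □) = (q2, □, L) → [q2]□□□□□□□□□□□□□□□10000
Step 16: δ(q2, □) = (q2, □, L) → [q2]□□□□□□□□□□□□□□□□10000
Step 17: δ(q2, □) = (q2, □, L) → [q2]□□□□□□□□□□□□□□□□□10000
Step 18: δ(q2, □) = (q2, □, L) → [q2]□□□□□□□□□□□□□□□□□□10000
Step 19: δ(q2, □) = (q2, □, L) → [q2]□□□□□□□□□□□□□□□□□□□10000
Step 20: δ(q2, □) = (q2, □, L) → [q2]□□□□□□□□□□□□□□□□□□□□10000
Step 21: δ(q2, □) = (q2, □, L) → [q2]□□□□□□□□□□□□□□□□□□□□□10000
Step 22: δ(q2, □) = (q2, □, L) → [q2]□□□□□□□□□□□□□□□□□□□□□□10000
Step 23: δ(q2, □) = (q2, □, L) → [q2]□□□□□□□□□□□□□□□□□□□□□□□10000
Step 24: δ(q2, □) = (q2, □, L) → [q2]□□□□□□□□□□□□□□□□□□□□□□□□10000
Step 25: δ(q2, □) = (q2, □, L) → [q2]□□□□□□□□□□□□□□□□□□□□□□□□□10000
Step 26: δ(q2, □) = (q2, □, L) → [q2]□□□□□□□□□□□□□□□□□□□□□□□□□□10000
Step 27: δ(q2, □) = (q2, □, L) → [q2]□□□□□□□□□□□□□□□□□□□□□□□□□□□10000
Step 28: δ(q2, □) = (q2, □, L) → [q2]□□□□□□□□□□□□□□□□□□□□□□□□□□□□10000

The machine has not reached a halting state after 28 steps.
The machine did not halt within the 28-step bound.

Answer: No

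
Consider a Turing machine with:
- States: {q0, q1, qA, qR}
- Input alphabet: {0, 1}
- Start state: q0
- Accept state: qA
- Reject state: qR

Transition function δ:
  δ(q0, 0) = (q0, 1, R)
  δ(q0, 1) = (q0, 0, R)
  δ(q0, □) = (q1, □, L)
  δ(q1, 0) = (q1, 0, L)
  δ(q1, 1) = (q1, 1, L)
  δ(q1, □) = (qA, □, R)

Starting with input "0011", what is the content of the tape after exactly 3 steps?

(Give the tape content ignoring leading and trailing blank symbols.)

Execution trace:
Initial: [q0]0011
Step 1: δ(q0, 0) = (q0, 1, R) → 1[q0]011
Step 2: δ(q0, 0) = (q0, 1, R) → 11[q0]11
Step 3: δ(q0, 1) = (q0, 0, R) → 110[q0]1

After 3 steps, the tape (ignoring leading/trailing blanks) is: 1101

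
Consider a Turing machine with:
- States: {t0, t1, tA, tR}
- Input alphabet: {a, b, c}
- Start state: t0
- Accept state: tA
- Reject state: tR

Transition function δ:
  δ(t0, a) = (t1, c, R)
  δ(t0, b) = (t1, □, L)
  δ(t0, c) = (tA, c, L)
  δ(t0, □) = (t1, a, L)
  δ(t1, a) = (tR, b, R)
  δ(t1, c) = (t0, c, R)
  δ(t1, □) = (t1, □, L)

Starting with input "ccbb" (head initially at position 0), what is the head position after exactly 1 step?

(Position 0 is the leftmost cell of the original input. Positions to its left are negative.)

Execution trace (head position shown):
Step 0: [t0]ccbb  (head at position 0)
Step 1: move left → [tA]□ccbb  (head at position -1)

After 1 step, the head is at position -1.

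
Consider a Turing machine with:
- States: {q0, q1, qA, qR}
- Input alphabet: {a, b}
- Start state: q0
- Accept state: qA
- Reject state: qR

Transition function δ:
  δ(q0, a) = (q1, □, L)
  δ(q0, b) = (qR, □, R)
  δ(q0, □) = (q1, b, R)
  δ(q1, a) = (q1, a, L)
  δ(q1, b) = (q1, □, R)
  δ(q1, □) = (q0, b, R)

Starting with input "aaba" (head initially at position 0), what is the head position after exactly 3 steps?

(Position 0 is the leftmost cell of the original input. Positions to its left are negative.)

Execution trace (head position shown):
Step 0: [q0]aaba  (head at position 0)
Step 1: move left → [q1]□□aba  (head at position -1)
Step 2: move right → b[q0]□aba  (head at position 0)
Step 3: move right → bb[q1]aba  (head at position 1)

After 3 steps, the head is at position 1.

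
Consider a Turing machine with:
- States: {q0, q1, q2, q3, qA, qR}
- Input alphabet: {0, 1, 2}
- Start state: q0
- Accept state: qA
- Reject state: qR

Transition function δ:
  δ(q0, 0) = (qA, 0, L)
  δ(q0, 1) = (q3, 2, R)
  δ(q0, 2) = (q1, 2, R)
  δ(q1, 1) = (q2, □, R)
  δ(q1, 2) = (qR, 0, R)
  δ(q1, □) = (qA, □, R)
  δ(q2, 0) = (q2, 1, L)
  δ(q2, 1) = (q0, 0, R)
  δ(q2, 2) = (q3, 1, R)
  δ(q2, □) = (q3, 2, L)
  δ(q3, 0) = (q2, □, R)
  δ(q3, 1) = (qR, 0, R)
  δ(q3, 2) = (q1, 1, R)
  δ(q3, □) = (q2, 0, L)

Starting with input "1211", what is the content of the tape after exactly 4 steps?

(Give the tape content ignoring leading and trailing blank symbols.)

Execution trace:
Initial: [q0]1211
Step 1: δ(q0, 1) = (q3, 2, R) → 2[q3]211
Step 2: δ(q3, 2) = (q1, 1, R) → 21[q1]11
Step 3: δ(q1, 1) = (q2, □, R) → 21□[q2]1
Step 4: δ(q2, 1) = (q0, 0, R) → 21□0[q0]□

No transition is defined for δ(q0, □). By convention the machine halts and rejects.

After 4 steps, the tape (ignoring leading/trailing blanks) is: 21□0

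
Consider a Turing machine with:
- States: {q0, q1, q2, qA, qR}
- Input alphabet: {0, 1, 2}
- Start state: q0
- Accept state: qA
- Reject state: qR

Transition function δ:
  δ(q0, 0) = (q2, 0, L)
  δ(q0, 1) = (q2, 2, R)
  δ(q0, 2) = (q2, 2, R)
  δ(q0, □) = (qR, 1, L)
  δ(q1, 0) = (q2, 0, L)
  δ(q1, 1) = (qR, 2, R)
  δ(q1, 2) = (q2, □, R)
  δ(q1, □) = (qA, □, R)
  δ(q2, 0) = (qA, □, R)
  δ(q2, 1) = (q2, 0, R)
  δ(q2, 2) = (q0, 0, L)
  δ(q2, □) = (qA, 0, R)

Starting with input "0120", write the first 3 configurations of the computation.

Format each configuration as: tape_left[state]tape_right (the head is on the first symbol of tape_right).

Transitions applied:
Step 1: δ(q0, 0) = (q2, 0, L)
Step 2: δ(q2, □) = (qA, 0, R)

The first 3 configurations are:
[q0]0120 ⊢ [q2]□0120 ⊢ 0[qA]0120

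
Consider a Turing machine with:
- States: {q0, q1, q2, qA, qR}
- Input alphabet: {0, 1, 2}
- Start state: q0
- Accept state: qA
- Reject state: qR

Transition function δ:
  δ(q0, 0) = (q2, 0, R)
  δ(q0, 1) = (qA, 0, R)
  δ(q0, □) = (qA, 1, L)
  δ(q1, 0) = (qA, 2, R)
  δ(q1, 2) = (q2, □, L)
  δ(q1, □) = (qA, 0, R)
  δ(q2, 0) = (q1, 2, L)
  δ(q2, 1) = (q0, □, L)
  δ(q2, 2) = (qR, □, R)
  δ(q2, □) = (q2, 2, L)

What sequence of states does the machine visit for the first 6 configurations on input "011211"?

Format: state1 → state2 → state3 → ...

Execution trace:
Initial: [q0]011211
Step 1: δ(q0, 0) = (q2, 0, R) → 0[q2]11211
Step 2: δ(q2, 1) = (q0, □, L) → [q0]0□1211
Step 3: δ(q0, 0) = (q2, 0, R) → 0[q2]□1211
Step 4: δ(q2, □) = (q2, 2, L) → [q2]021211
Step 5: δ(q2, 0) = (q1, 2, L) → [q1]□221211

State sequence: q0 → q2 → q0 → q2 → q2 → q1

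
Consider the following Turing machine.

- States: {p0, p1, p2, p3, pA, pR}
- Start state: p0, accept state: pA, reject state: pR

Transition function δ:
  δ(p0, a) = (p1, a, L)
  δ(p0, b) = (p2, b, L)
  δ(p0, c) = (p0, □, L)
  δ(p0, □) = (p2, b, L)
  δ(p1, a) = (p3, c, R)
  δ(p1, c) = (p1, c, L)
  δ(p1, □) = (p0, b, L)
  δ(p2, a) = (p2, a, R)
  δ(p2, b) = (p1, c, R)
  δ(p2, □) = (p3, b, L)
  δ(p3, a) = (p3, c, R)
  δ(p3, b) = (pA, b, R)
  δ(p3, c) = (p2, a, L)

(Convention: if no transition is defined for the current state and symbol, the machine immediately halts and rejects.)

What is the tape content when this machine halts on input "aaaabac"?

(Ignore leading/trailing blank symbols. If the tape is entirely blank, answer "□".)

Execution trace:
Initial: [p0]aaaabac
Step 1: δ(p0, a) = (p1, a, L) → [p1]□aaaabac
Step 2: δ(p1, □) = (p0, b, L) → [p0]□baaaabac
Step 3: δ(p0, □) = (p2, b, L) → [p2]□bbaaaabac
Step 4: δ(p2, □) = (p3, b, L) → [p3]□bbbaaaabac

No transition is defined for δ(p3, □). By convention the machine halts and rejects.

Final tape (ignoring leading/trailing blanks): bbbaaaabac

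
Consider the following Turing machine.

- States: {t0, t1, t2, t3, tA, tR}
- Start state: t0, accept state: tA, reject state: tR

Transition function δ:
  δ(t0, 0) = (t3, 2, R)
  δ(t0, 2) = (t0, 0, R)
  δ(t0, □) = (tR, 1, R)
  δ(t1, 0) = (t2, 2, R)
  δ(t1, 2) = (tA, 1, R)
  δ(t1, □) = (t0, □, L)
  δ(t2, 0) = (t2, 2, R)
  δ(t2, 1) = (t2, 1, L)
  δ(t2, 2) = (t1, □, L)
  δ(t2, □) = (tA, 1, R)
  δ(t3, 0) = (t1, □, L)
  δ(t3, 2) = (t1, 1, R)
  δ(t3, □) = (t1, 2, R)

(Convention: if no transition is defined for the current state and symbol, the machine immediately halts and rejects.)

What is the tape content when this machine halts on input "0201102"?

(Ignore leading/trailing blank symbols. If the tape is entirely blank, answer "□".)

Execution trace:
Initial: [t0]0201102
Step 1: δ(t0, 0) = (t3, 2, R) → 2[t3]201102
Step 2: δ(t3, 2) = (t1, 1, R) → 21[t1]01102
Step 3: δ(t1, 0) = (t2, 2, R) → 212[t2]1102
Step 4: δ(t2, 1) = (t2, 1, L) → 21[t2]21102
Step 5: δ(t2, 2) = (t1, □, L) → 2[t1]1□1102

No transition is defined for δ(t1, 1). By convention the machine halts and rejects.

Final tape (ignoring leading/trailing blanks): 21□1102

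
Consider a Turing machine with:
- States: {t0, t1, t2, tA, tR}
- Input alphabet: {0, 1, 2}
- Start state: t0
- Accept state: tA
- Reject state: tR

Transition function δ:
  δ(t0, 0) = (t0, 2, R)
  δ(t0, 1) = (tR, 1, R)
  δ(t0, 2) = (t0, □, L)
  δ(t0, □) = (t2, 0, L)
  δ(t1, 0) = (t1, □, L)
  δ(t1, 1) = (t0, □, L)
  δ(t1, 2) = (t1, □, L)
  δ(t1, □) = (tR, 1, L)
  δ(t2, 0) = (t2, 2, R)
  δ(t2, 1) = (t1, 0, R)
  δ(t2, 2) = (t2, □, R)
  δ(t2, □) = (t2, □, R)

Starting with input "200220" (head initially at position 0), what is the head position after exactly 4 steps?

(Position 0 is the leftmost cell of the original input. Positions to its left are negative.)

Execution trace (head position shown):
Step 0: [t0]200220  (head at position 0)
Step 1: move left → [t0]□□00220  (head at position -1)
Step 2: move left → [t2]□0□00220  (head at position -2)
Step 3: move right → □[t2]0□00220  (head at position -1)
Step 4: move right → □2[t2]□00220  (head at position 0)

After 4 steps, the head is at position 0.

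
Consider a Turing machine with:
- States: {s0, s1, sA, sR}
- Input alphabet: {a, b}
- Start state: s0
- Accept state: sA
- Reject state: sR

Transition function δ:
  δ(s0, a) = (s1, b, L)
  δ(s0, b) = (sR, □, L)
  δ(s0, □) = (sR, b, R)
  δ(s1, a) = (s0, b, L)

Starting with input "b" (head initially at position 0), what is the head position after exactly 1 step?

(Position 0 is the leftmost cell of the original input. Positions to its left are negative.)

Execution trace (head position shown):
Step 0: [s0]b  (head at position 0)
Step 1: move left → [sR]□□  (head at position -1)

After 1 step, the head is at position -1.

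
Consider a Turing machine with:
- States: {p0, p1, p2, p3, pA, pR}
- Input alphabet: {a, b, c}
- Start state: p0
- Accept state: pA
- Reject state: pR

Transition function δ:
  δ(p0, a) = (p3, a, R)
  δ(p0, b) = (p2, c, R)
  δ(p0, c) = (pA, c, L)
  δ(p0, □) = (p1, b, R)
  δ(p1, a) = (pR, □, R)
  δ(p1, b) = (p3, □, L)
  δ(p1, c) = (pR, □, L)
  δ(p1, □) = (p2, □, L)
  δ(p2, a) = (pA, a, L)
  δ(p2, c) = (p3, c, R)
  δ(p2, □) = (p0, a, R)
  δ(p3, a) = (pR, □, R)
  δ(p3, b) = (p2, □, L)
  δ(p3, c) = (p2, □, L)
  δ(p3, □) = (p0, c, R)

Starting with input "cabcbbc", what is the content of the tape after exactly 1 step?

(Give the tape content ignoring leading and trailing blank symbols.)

Execution trace:
Initial: [p0]cabcbbc
Step 1: δ(p0, c) = (pA, c, L) → [pA]□cabcbbc

The machine reaches the accept state pA and halts.

After 1 step, the tape (ignoring leading/trailing blanks) is: cabcbbc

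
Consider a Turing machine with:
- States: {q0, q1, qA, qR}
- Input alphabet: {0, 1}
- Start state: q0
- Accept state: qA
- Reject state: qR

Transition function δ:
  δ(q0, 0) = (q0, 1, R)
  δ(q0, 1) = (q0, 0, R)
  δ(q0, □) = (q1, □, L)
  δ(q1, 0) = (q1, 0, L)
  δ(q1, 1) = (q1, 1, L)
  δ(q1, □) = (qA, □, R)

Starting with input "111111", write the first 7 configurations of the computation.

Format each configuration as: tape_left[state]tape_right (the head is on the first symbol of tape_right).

Transitions applied:
Step 1: δ(q0, 1) = (q0, 0, R)
Step 2: δ(q0, 1) = (q0, 0, R)
Step 3: δ(q0, 1) = (q0, 0, R)
Step 4: δ(q0, 1) = (q0, 0, R)
Step 5: δ(q0, 1) = (q0, 0, R)
Step 6: δ(q0, 1) = (q0, 0, R)

The first 7 configurations are:
[q0]111111 ⊢ 0[q0]11111 ⊢ 00[q0]1111 ⊢ 000[q0]111 ⊢ 0000[q0]11 ⊢ 00000[q0]1 ⊢ 000000[q0]□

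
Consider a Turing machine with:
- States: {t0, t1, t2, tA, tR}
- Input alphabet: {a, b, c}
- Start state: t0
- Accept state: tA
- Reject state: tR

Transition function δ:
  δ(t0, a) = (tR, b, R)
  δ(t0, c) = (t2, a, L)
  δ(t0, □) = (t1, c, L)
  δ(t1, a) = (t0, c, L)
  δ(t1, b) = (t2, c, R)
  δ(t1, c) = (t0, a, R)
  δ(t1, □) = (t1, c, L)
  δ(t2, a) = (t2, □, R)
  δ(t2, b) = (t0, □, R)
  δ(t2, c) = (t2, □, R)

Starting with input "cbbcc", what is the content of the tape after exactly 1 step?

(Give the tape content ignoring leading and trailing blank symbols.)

Execution trace:
Initial: [t0]cbbcc
Step 1: δ(t0, c) = (t2, a, L) → [t2]□abbcc

No transition is defined for δ(t2, □). By convention the machine halts and rejects.

After 1 step, the tape (ignoring leading/trailing blanks) is: abbcc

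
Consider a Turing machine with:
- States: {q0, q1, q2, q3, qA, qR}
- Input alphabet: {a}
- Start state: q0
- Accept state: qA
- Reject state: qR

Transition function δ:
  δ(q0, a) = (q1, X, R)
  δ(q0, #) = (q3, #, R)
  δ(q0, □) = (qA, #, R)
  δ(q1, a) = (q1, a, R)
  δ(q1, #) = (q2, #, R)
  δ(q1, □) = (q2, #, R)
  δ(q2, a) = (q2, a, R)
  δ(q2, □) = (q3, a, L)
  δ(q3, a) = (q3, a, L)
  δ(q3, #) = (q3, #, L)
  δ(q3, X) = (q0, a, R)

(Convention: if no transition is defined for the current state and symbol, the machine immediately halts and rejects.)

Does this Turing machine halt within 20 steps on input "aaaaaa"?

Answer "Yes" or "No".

Execution trace:
Initial: [q0]aaaaaa
Step 1: δ(q0, a) = (q1, X, R) → X[q1]aaaaa
Step 2: δ(q1, a) = (q1, a, R) → Xa[q1]aaaa
Step 3: δ(q1, a) = (q1, a, R) → Xaa[q1]aaa
Step 4: δ(q1, a) = (q1, a, R) → Xaaa[q1]aa
Step 5: δ(q1, a) = (q1, a, R) → Xaaaa[q1]a
Step 6: δ(q1, a) = (q1, a, R) → Xaaaaa[q1]□
Step 7: δ(q1, □) = (q2, #, R) → Xaaaaa#[q2]□
Step 8: δ(q2, □) = (q3, a, L) → Xaaaaa[q3]#a
Step 9: δ(q3, #) = (q3, #, L) → Xaaaa[q3]a#a
Step 10: δ(q3, a) = (q3, a, L) → Xaaa[q3]aa#a
Step 11: δ(q3, a) = (q3, a, L) → Xaa[q3]aaa#a
Step 12: δ(q3, a) = (q3, a, L) → Xa[q3]aaaa#a
Step 13: δ(q3, a) = (q3, a, L) → X[q3]aaaaa#a
Step 14: δ(q3, a) = (q3, a, L) → [q3]Xaaaaa#a
Step 15: δ(q3, X) = (q0, a, R) → a[q0]aaaaa#a
Step 16: δ(q0, a) = (q1, X, R) → aX[q1]aaaa#a
Step 17: δ(q1, a) = (q1, a, R) → aXa[q1]aaa#a
Step 18: δ(q1, a) = (q1, a, R) → aXaa[q1]aa#a
Step 19: δ(q1, a) = (q1, a, R) → aXaaa[q1]a#a
Step 20: δ(q1, a) = (q1, a, R) → aXaaaa[q1]#a

The machine has not reached a halting state after 20 steps.
The machine did not halt within the 20-step bound.

Answer: No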